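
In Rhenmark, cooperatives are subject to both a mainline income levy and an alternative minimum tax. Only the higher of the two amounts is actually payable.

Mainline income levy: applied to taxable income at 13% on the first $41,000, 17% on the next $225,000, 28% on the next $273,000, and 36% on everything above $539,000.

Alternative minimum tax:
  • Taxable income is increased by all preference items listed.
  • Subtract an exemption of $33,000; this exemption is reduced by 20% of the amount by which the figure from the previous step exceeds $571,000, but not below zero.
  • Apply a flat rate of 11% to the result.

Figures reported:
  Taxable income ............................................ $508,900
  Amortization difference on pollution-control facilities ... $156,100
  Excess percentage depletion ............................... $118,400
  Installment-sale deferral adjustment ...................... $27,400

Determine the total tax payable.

Alternative minimum tax:
  Adjusted income: $508,900 + $156,100 + $118,400 + $27,400 = $810,800
  Exemption: 20% × ($810,800 − $571,000) = $47,960 ≥ $33,000, so the exemption is fully phased out
  Base: $810,800 − $0 = $810,800
  $810,800 × 11% = $89,188

Mainline income levy:
  $41,000 × 13% = $5,330
  $225,000 × 17% = $38,250
  $242,900 × 28% = $68,012
  → $111,592

$111,592 > $89,188, so the mainline income levy governs.

$111,592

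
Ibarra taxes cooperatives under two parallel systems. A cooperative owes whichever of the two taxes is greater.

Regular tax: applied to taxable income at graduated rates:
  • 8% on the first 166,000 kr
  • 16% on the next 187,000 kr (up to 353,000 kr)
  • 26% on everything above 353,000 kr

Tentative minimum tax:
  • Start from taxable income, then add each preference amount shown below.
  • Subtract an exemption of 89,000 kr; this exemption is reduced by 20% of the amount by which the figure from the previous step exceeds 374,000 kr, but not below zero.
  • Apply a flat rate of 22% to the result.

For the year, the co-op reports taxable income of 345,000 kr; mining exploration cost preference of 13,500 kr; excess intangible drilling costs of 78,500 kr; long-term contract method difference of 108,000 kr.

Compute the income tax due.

Regular tax:
  166,000 kr × 8% = 13,280 kr
  179,000 kr × 16% = 28,640 kr
  → 41,920 kr

Tentative minimum tax:
  Adjusted income: 345,000 kr + 13,500 kr + 78,500 kr + 108,000 kr = 545,000 kr
  Exemption: 89,000 kr − 20% × (545,000 kr − 374,000 kr) = 89,000 kr − 34,200 kr = 54,800 kr
  Base: 545,000 kr − 54,800 kr = 490,200 kr
  490,200 kr × 22% = 107,844 kr

107,844 kr > 41,920 kr, so the tentative minimum tax is the binding amount.

107,844 kr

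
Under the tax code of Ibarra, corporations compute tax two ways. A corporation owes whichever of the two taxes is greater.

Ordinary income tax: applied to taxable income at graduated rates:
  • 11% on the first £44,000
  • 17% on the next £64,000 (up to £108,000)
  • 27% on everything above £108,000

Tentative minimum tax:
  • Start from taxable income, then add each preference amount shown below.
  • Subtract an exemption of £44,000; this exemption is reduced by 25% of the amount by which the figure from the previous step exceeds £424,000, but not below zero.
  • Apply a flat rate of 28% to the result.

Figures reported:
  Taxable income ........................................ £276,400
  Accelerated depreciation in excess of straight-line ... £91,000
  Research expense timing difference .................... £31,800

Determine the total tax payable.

Ordinary income tax:
  £44,000 × 11% = £4,840
  £64,000 × 17% = £10,880
  £168,400 × 27% = £45,468
  → £61,188

Tentative minimum tax:
  Adjusted income: £276,400 + £91,000 + £31,800 = £399,200
  Exemption: £399,200 ≤ £424,000, so full £44,000 applies
  Base: £399,200 − £44,000 = £355,200
  £355,200 × 28% = £99,456

£99,456 > £61,188, so the tentative minimum tax is the binding amount.

£99,456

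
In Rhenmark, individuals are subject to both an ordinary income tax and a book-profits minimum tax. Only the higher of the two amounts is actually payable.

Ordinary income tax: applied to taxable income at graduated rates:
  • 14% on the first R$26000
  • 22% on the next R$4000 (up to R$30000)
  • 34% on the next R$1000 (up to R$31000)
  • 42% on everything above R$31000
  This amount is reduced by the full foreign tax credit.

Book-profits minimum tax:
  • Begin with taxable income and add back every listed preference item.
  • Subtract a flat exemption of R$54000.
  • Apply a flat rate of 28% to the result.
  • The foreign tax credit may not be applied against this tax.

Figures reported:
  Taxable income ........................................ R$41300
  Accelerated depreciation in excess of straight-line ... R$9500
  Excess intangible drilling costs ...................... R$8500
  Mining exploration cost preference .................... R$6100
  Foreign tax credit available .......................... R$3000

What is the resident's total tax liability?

R$6186

Ordinary income tax:
  R$26000 × 14% = R$3640
  R$4000 × 22% = R$880
  R$1000 × 34% = R$340
  R$10300 × 42% = R$4326
  → R$9186
  Less foreign tax credit R$3000 → R$6186

Book-profits minimum tax:
  Adjusted income: R$41300 + R$9500 + R$8500 + R$6100 = R$65400
  Less exemption R$54000 → base R$11400
  R$11400 × 28% = R$3192

R$6186 > R$3192, so the ordinary income tax governs.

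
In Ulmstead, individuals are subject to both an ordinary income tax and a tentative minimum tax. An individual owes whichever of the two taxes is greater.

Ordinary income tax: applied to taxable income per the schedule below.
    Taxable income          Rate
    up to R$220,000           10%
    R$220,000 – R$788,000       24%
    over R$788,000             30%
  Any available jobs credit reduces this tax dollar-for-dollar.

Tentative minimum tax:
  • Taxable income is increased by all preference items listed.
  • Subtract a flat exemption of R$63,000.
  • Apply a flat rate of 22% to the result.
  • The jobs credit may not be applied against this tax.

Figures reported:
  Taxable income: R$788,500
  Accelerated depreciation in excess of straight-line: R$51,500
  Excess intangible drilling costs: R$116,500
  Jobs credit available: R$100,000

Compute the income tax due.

Tentative minimum tax:
  Adjusted income: R$788,500 + R$51,500 + R$116,500 = R$956,500
  Less exemption R$63,000 → base R$893,500
  R$893,500 × 22% = R$196,570

Ordinary income tax:
  R$220,000 × 10% = R$22,000
  R$568,000 × 24% = R$136,320
  R$500 × 30% = R$150
  → R$158,470
  Less jobs credit R$100,000 → R$58,470

R$196,570 > R$58,470, so the tentative minimum tax is the binding amount.

R$196,570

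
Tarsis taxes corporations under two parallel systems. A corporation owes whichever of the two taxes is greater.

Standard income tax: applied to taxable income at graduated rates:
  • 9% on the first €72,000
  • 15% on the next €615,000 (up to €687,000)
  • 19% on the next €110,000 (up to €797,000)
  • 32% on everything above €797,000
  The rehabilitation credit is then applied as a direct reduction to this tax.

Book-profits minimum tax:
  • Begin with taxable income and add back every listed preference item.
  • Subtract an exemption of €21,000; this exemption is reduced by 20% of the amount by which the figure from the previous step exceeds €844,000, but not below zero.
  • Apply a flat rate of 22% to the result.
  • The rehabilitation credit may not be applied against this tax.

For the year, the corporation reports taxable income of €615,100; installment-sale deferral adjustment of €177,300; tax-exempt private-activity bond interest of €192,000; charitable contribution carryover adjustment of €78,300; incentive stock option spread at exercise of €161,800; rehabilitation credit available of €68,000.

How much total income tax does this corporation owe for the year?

Standard income tax:
  €72,000 × 9% = €6,480
  €543,100 × 15% = €81,465
  → €87,945
  Less rehabilitation credit €68,000 → €19,945

Book-profits minimum tax:
  Adjusted income: €615,100 + €177,300 + €192,000 + €78,300 + €161,800 = €1,224,500
  Exemption: 20% × (€1,224,500 − €844,000) = €76,100 ≥ €21,000, so the exemption is fully phased out
  Base: €1,224,500 − €0 = €1,224,500
  €1,224,500 × 22% = €269,390

€269,390 > €19,945, so the book-profits minimum tax is the binding amount.

€269,390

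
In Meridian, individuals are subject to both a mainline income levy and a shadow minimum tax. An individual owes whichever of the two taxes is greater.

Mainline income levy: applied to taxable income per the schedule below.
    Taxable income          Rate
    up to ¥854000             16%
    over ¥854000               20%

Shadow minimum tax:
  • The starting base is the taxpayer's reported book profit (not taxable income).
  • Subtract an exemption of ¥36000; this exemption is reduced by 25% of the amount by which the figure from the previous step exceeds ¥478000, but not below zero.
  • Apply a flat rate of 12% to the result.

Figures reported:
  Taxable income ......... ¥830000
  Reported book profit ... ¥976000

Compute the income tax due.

¥132800

Mainline income levy:
  ¥830000 × 16% = ¥132800

Shadow minimum tax:
  Base (reported book profit): ¥976000
  Exemption: 25% × (¥976000 − ¥478000) = ¥124500 ≥ ¥36000, so the exemption is fully phased out
  Base: ¥976000 − ¥0 = ¥976000
  ¥976000 × 12% = ¥117120

¥132800 > ¥117120, so the mainline income levy governs.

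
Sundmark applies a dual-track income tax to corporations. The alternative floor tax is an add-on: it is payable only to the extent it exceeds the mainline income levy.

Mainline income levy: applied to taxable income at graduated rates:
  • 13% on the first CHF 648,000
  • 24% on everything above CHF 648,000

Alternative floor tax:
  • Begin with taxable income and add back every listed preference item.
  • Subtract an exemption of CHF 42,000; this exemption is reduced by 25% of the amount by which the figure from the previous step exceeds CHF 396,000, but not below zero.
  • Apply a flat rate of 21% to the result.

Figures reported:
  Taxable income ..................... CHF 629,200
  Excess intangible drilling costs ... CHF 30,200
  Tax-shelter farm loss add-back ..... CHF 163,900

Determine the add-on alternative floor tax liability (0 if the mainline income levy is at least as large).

Alternative floor tax:
  Adjusted income: CHF 629,200 + CHF 30,200 + CHF 163,900 = CHF 823,300
  Exemption: 25% × (CHF 823,300 − CHF 396,000) = CHF 106,825 ≥ CHF 42,000, so the exemption is fully phased out
  Base: CHF 823,300 − CHF 0 = CHF 823,300
  CHF 823,300 × 21% = CHF 172,893

Mainline income levy:
  CHF 629,200 × 13% = CHF 81,796

Excess of alternative floor tax over mainline income levy: CHF 172,893 − CHF 81,796 = CHF 91,097.

CHF 91,097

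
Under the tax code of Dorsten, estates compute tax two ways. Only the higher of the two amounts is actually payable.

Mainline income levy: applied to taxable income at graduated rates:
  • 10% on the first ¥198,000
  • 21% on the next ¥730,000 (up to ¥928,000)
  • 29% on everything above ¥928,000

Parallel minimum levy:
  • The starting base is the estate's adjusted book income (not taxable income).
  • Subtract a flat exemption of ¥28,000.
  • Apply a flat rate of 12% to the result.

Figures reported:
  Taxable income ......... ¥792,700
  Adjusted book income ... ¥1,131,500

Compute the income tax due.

Mainline income levy:
  ¥198,000 × 10% = ¥19,800
  ¥594,700 × 21% = ¥124,887
  → ¥144,687

Parallel minimum levy:
  Base (adjusted book income): ¥1,131,500
  Less exemption ¥28,000 → base ¥1,103,500
  ¥1,103,500 × 12% = ¥132,420

¥144,687 > ¥132,420, so the mainline income levy governs.

¥144,687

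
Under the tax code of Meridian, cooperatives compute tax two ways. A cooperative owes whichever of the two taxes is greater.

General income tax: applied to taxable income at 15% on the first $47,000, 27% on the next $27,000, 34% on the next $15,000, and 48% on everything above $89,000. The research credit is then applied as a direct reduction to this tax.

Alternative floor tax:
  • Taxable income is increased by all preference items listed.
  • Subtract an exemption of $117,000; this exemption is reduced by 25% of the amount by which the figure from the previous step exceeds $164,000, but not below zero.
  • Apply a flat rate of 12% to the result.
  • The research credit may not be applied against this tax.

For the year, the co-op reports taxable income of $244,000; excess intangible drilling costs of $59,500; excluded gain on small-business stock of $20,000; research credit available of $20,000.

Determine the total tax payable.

General income tax:
  $47,000 × 15% = $7,050
  $27,000 × 27% = $7,290
  $15,000 × 34% = $5,100
  $155,000 × 48% = $74,400
  → $93,840
  Less research credit $20,000 → $73,840

Alternative floor tax:
  Adjusted income: $244,000 + $59,500 + $20,000 = $323,500
  Exemption: $117,000 − 25% × ($323,500 − $164,000) = $117,000 − $39,875 = $77,125
  Base: $323,500 − $77,125 = $246,375
  $246,375 × 12% = $29,565

$73,840 > $29,565, so the general income tax governs.

$73,840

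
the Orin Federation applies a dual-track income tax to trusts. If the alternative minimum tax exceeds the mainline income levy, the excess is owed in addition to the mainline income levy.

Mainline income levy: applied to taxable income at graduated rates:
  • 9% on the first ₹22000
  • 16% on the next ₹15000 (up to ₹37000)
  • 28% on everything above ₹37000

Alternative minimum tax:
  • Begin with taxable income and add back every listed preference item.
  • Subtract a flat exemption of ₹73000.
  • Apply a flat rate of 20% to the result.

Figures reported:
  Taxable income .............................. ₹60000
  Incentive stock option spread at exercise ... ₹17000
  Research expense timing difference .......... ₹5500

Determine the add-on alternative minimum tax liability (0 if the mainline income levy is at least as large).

Alternative minimum tax:
  Adjusted income: ₹60000 + ₹17000 + ₹5500 = ₹82500
  Less exemption ₹73000 → base ₹9500
  ₹9500 × 20% = ₹1900

Mainline income levy:
  ₹22000 × 9% = ₹1980
  ₹15000 × 16% = ₹2400
  ₹23000 × 28% = ₹6440
  → ₹10820

₹1900 ≤ ₹10820, so no add-on is due.

₹0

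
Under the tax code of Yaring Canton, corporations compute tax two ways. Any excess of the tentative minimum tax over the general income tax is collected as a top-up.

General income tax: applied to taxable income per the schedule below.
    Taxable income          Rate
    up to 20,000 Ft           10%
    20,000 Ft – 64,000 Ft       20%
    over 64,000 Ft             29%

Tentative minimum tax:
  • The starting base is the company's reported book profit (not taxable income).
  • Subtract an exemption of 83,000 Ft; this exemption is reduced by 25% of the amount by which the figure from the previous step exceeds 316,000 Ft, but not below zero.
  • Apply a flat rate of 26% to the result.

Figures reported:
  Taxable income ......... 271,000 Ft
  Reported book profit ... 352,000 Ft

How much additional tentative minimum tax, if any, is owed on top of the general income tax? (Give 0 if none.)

General income tax:
  20,000 Ft × 10% = 2,000 Ft
  44,000 Ft × 20% = 8,800 Ft
  207,000 Ft × 29% = 60,030 Ft
  → 70,830 Ft

Tentative minimum tax:
  Base (reported book profit): 352,000 Ft
  Exemption: 83,000 Ft − 25% × (352,000 Ft − 316,000 Ft) = 83,000 Ft − 9,000 Ft = 74,000 Ft
  Base: 352,000 Ft − 74,000 Ft = 278,000 Ft
  278,000 Ft × 26% = 72,280 Ft

Excess of tentative minimum tax over general income tax: 72,280 Ft − 70,830 Ft = 1,450 Ft.

1,450 Ft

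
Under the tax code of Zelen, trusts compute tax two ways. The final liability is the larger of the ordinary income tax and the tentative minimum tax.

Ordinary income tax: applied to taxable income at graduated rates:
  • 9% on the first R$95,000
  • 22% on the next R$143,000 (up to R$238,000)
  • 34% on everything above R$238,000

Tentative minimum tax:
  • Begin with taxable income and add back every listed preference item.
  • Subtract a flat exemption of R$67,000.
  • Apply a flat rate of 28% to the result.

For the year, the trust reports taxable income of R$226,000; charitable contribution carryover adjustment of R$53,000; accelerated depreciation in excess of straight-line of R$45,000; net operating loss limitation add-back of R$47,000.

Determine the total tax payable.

Ordinary income tax:
  R$95,000 × 9% = R$8,550
  R$131,000 × 22% = R$28,820
  → R$37,370

Tentative minimum tax:
  Adjusted income: R$226,000 + R$53,000 + R$45,000 + R$47,000 = R$371,000
  Less exemption R$67,000 → base R$304,000
  R$304,000 × 28% = R$85,120

R$85,120 > R$37,370, so the tentative minimum tax is the binding amount.

R$85,120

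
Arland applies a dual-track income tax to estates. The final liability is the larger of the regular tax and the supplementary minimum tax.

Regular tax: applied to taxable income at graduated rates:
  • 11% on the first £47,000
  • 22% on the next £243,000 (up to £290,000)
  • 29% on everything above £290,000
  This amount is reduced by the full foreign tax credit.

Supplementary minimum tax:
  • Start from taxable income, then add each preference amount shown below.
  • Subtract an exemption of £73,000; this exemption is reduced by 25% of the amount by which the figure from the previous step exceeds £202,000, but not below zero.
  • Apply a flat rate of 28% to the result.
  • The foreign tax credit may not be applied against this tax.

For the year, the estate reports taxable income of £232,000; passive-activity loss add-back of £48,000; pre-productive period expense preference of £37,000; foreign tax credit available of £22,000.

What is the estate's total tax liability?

£76,370

Regular tax:
  £47,000 × 11% = £5,170
  £185,000 × 22% = £40,700
  → £45,870
  Less foreign tax credit £22,000 → £23,870

Supplementary minimum tax:
  Adjusted income: £232,000 + £48,000 + £37,000 = £317,000
  Exemption: £73,000 − 25% × (£317,000 − £202,000) = £73,000 − £28,750 = £44,250
  Base: £317,000 − £44,250 = £272,750
  £272,750 × 28% = £76,370

£76,370 > £23,870, so the supplementary minimum tax is the binding amount.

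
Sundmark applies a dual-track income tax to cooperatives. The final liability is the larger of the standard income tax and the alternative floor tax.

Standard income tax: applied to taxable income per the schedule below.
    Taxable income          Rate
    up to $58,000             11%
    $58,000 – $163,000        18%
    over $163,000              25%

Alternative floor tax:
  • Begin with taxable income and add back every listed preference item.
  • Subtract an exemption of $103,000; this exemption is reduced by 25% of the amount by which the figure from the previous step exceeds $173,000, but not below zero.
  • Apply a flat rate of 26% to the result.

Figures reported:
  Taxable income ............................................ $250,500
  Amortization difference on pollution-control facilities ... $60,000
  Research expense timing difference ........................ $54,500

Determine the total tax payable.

$80,600

Alternative floor tax:
  Adjusted income: $250,500 + $60,000 + $54,500 = $365,000
  Exemption: $103,000 − 25% × ($365,000 − $173,000) = $103,000 − $48,000 = $55,000
  Base: $365,000 − $55,000 = $310,000
  $310,000 × 26% = $80,600

Standard income tax:
  $58,000 × 11% = $6,380
  $105,000 × 18% = $18,900
  $87,500 × 25% = $21,875
  → $47,155

$80,600 > $47,155, so the alternative floor tax is the binding amount.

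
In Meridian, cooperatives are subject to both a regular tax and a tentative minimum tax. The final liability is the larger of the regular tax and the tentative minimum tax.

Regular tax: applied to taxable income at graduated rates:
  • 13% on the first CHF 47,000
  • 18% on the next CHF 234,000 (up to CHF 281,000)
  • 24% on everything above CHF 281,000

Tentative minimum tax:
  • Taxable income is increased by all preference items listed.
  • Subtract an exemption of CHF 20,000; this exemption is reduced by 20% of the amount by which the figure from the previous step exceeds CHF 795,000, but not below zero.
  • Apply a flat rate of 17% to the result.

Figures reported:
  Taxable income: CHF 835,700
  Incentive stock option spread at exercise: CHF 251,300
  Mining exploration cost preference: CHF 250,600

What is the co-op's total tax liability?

CHF 227,392

Tentative minimum tax:
  Adjusted income: CHF 835,700 + CHF 251,300 + CHF 250,600 = CHF 1,337,600
  Exemption: 20% × (CHF 1,337,600 − CHF 795,000) = CHF 108,520 ≥ CHF 20,000, so the exemption is fully phased out
  Base: CHF 1,337,600 − CHF 0 = CHF 1,337,600
  CHF 1,337,600 × 17% = CHF 227,392

Regular tax:
  CHF 47,000 × 13% = CHF 6,110
  CHF 234,000 × 18% = CHF 42,120
  CHF 554,700 × 24% = CHF 133,128
  → CHF 181,358

CHF 227,392 > CHF 181,358, so the tentative minimum tax is the binding amount.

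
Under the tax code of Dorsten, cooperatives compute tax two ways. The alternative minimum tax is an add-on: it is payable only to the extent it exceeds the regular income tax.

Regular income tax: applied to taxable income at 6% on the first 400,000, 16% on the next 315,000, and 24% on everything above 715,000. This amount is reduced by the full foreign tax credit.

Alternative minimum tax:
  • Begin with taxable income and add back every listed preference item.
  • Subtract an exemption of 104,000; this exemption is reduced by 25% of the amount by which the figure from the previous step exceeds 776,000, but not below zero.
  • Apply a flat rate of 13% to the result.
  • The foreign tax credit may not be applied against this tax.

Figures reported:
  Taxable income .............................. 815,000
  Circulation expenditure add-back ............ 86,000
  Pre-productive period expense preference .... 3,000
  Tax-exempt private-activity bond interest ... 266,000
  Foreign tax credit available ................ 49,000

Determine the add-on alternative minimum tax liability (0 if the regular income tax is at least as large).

Alternative minimum tax:
  Adjusted income: 815,000 + 86,000 + 3,000 + 266,000 = 1,170,000
  Exemption: 104,000 − 25% × (1,170,000 − 776,000) = 104,000 − 98,500 = 5,500
  Base: 1,170,000 − 5,500 = 1,164,500
  1,164,500 × 13% = 151,385

Regular income tax:
  400,000 × 6% = 24,000
  315,000 × 16% = 50,400
  100,000 × 24% = 24,000
  → 98,400
  Less foreign tax credit 49,000 → 49,400

Excess of alternative minimum tax over regular income tax: 151,385 − 49,400 = 101,985.

101,985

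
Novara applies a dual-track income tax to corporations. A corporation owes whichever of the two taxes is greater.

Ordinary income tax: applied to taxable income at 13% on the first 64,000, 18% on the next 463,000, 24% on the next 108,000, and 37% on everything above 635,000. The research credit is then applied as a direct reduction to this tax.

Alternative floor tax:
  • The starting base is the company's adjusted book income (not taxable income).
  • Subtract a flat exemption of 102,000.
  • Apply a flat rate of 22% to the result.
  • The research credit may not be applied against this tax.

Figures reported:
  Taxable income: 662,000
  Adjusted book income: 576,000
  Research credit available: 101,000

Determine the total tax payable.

Alternative floor tax:
  Base (adjusted book income): 576,000
  Less exemption 102,000 → base 474,000
  474,000 × 22% = 104,280

Ordinary income tax:
  64,000 × 13% = 8,320
  463,000 × 18% = 83,340
  108,000 × 24% = 25,920
  27,000 × 37% = 9,990
  → 127,570
  Less research credit 101,000 → 26,570

104,280 > 26,570, so the alternative floor tax is the binding amount.

104,280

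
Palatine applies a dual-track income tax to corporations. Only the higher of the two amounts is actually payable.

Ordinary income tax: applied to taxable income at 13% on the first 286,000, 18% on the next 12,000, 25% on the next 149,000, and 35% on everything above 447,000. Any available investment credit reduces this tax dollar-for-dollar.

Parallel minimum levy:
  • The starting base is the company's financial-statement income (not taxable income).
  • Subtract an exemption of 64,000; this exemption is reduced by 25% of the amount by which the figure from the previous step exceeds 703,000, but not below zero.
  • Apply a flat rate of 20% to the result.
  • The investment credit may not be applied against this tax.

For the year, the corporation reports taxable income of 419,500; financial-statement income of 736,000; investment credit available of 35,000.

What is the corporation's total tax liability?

Parallel minimum levy:
  Base (financial-statement income): 736,000
  Exemption: 64,000 − 25% × (736,000 − 703,000) = 64,000 − 8,250 = 55,750
  Base: 736,000 − 55,750 = 680,250
  680,250 × 20% = 136,050

Ordinary income tax:
  286,000 × 13% = 37,180
  12,000 × 18% = 2,160
  121,500 × 25% = 30,375
  → 69,715
  Less investment credit 35,000 → 34,715

136,050 > 34,715, so the parallel minimum levy is the binding amount.

136,050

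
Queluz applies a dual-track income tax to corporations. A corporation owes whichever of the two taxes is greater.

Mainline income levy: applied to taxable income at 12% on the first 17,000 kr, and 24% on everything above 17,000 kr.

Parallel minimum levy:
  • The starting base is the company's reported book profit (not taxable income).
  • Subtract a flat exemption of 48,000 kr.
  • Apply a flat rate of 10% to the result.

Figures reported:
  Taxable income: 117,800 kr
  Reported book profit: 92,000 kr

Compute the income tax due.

26,232 kr

Mainline income levy:
  17,000 kr × 12% = 2,040 kr
  100,800 kr × 24% = 24,192 kr
  → 26,232 kr

Parallel minimum levy:
  Base (reported book profit): 92,000 kr
  Less exemption 48,000 kr → base 44,000 kr
  44,000 kr × 10% = 4,400 kr

26,232 kr > 4,400 kr, so the mainline income levy governs.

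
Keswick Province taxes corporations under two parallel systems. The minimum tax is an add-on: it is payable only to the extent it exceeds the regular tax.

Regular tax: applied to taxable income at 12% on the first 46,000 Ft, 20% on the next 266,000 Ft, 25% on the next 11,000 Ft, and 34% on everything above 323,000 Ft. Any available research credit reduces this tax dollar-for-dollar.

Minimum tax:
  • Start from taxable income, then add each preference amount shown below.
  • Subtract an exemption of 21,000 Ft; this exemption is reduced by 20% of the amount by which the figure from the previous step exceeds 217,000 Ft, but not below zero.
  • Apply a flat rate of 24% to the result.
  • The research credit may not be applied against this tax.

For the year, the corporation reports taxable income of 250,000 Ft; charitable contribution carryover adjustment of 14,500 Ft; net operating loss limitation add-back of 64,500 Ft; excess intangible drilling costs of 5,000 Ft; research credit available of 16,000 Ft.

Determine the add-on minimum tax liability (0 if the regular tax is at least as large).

49,840 Ft

Regular tax:
  46,000 Ft × 12% = 5,520 Ft
  204,000 Ft × 20% = 40,800 Ft
  → 46,320 Ft
  Less research credit 16,000 Ft → 30,320 Ft

Minimum tax:
  Adjusted income: 250,000 Ft + 14,500 Ft + 64,500 Ft + 5,000 Ft = 334,000 Ft
  Exemption: 20% × (334,000 Ft − 217,000 Ft) = 23,400 Ft ≥ 21,000 Ft, so the exemption is fully phased out
  Base: 334,000 Ft − 0 Ft = 334,000 Ft
  334,000 Ft × 24% = 80,160 Ft

Excess of minimum tax over regular tax: 80,160 Ft − 30,320 Ft = 49,840 Ft.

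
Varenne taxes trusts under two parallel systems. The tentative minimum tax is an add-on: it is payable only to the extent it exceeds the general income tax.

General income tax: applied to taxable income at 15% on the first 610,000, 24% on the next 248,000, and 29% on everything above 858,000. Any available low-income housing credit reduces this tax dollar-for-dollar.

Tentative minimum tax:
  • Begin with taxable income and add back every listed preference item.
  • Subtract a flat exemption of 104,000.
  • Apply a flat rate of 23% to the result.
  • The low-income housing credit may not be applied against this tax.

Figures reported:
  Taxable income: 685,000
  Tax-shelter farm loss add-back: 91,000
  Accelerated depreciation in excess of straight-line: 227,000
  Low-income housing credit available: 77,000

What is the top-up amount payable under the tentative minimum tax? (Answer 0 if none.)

Tentative minimum tax:
  Adjusted income: 685,000 + 91,000 + 227,000 = 1,003,000
  Less exemption 104,000 → base 899,000
  899,000 × 23% = 206,770

General income tax:
  610,000 × 15% = 91,500
  75,000 × 24% = 18,000
  → 109,500
  Less low-income housing credit 77,000 → 32,500

Excess of tentative minimum tax over general income tax: 206,770 − 32,500 = 174,270.

174,270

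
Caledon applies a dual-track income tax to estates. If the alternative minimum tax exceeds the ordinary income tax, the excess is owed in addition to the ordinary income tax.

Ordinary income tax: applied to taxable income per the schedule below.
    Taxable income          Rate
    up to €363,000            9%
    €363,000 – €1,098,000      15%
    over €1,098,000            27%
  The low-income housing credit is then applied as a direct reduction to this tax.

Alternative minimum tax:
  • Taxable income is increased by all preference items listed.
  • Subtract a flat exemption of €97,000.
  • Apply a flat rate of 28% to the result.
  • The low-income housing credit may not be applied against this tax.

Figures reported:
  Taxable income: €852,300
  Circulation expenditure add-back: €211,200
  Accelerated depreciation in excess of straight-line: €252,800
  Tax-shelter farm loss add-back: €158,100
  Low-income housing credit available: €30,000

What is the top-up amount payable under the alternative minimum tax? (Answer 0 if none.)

Alternative minimum tax:
  Adjusted income: €852,300 + €211,200 + €252,800 + €158,100 = €1,474,400
  Less exemption €97,000 → base €1,377,400
  €1,377,400 × 28% = €385,672

Ordinary income tax:
  €363,000 × 9% = €32,670
  €489,300 × 15% = €73,395
  → €106,065
  Less low-income housing credit €30,000 → €76,065

Excess of alternative minimum tax over ordinary income tax: €385,672 − €76,065 = €309,607.

€309,607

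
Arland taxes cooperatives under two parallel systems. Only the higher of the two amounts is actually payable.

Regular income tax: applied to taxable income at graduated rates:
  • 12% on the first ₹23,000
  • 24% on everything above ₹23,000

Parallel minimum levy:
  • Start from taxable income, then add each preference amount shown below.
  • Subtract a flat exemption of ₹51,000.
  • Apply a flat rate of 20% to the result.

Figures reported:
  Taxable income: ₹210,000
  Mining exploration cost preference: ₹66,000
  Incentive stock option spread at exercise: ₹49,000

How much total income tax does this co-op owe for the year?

Regular income tax:
  ₹23,000 × 12% = ₹2,760
  ₹187,000 × 24% = ₹44,880
  → ₹47,640

Parallel minimum levy:
  Adjusted income: ₹210,000 + ₹66,000 + ₹49,000 = ₹325,000
  Less exemption ₹51,000 → base ₹274,000
  ₹274,000 × 20% = ₹54,800

₹54,800 > ₹47,640, so the parallel minimum levy is the binding amount.

₹54,800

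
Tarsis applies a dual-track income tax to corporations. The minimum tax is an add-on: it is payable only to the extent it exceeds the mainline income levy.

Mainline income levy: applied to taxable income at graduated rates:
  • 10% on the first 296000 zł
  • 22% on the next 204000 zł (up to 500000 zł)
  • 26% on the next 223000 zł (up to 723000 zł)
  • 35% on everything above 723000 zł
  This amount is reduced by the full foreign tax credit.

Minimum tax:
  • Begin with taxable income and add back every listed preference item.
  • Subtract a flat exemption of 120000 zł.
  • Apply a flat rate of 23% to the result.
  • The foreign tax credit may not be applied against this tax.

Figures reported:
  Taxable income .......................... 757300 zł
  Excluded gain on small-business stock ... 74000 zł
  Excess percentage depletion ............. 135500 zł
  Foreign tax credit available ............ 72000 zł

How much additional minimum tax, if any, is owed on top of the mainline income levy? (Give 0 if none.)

122299 zł

Mainline income levy:
  296000 zł × 10% = 29600 zł
  204000 zł × 22% = 44880 zł
  223000 zł × 26% = 57980 zł
  34300 zł × 35% = 12005 zł
  → 144465 zł
  Less foreign tax credit 72000 zł → 72465 zł

Minimum tax:
  Adjusted income: 757300 zł + 74000 zł + 135500 zł = 966800 zł
  Less exemption 120000 zł → base 846800 zł
  846800 zł × 23% = 194764 zł

Excess of minimum tax over mainline income levy: 194764 zł − 72465 zł = 122299 zł.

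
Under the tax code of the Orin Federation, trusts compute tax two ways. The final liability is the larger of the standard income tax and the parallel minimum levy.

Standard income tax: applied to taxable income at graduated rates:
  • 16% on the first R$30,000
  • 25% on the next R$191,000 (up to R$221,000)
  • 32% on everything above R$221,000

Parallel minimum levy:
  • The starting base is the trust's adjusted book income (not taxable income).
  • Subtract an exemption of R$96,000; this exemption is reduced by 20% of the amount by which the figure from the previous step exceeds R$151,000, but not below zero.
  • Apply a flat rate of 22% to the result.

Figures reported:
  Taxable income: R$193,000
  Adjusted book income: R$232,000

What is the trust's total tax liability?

Standard income tax:
  R$30,000 × 16% = R$4,800
  R$163,000 × 25% = R$40,750
  → R$45,550

Parallel minimum levy:
  Base (adjusted book income): R$232,000
  Exemption: R$96,000 − 20% × (R$232,000 − R$151,000) = R$96,000 − R$16,200 = R$79,800
  Base: R$232,000 − R$79,800 = R$152,200
  R$152,200 × 22% = R$33,484

R$45,550 > R$33,484, so the standard income tax governs.

R$45,550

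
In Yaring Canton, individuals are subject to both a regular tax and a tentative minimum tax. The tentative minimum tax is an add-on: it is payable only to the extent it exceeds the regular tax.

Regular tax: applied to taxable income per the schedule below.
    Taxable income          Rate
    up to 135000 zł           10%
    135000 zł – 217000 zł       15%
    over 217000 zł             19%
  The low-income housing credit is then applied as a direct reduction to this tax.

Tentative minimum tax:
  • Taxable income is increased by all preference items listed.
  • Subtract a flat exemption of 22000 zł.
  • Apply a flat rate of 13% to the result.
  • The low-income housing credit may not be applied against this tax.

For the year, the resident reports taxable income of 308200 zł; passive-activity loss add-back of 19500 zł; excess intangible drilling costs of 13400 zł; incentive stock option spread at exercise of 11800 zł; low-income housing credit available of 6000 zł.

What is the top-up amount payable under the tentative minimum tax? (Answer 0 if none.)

5889 zł

Tentative minimum tax:
  Adjusted income: 308200 zł + 19500 zł + 13400 zł + 11800 zł = 352900 zł
  Less exemption 22000 zł → base 330900 zł
  330900 zł × 13% = 43017 zł

Regular tax:
  135000 zł × 10% = 13500 zł
  82000 zł × 15% = 12300 zł
  91200 zł × 19% = 17328 zł
  → 43128 zł
  Less low-income housing credit 6000 zł → 37128 zł

Excess of tentative minimum tax over regular tax: 43017 zł − 37128 zł = 5889 zł.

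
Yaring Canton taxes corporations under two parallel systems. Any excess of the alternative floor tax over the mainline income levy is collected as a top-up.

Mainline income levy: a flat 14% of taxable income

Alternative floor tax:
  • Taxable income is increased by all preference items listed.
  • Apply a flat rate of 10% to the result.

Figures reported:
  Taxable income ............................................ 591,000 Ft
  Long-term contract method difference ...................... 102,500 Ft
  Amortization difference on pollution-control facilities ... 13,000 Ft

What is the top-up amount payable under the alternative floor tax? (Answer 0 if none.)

0 Ft

Mainline income levy:
  591,000 Ft × 14% = 82,740 Ft

Alternative floor tax:
  Adjusted income: 591,000 Ft + 102,500 Ft + 13,000 Ft = 706,500 Ft
  706,500 Ft × 10% = 70,650 Ft

70,650 Ft ≤ 82,740 Ft, so no add-on is due.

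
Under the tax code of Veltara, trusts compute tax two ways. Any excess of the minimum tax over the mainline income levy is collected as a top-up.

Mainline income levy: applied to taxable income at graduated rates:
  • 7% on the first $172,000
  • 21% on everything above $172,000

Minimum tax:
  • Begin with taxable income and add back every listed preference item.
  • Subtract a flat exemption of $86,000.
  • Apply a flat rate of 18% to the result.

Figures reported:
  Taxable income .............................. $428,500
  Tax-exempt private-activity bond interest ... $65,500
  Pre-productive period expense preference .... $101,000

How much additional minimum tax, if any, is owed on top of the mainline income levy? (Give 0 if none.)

Minimum tax:
  Adjusted income: $428,500 + $65,500 + $101,000 = $595,000
  Less exemption $86,000 → base $509,000
  $509,000 × 18% = $91,620

Mainline income levy:
  $172,000 × 7% = $12,040
  $256,500 × 21% = $53,865
  → $65,905

Excess of minimum tax over mainline income levy: $91,620 − $65,905 = $25,715.

$25,715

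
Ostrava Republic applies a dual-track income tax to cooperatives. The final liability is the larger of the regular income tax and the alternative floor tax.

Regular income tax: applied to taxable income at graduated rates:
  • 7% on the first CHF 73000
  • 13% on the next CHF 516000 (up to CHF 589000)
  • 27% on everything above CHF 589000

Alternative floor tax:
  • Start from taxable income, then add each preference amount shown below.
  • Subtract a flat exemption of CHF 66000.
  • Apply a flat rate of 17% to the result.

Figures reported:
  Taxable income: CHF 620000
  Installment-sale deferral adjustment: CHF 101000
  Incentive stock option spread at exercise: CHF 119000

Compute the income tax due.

CHF 131580

Alternative floor tax:
  Adjusted income: CHF 620000 + CHF 101000 + CHF 119000 = CHF 840000
  Less exemption CHF 66000 → base CHF 774000
  CHF 774000 × 17% = CHF 131580

Regular income tax:
  CHF 73000 × 7% = CHF 5110
  CHF 516000 × 13% = CHF 67080
  CHF 31000 × 27% = CHF 8370
  → CHF 80560

CHF 131580 > CHF 80560, so the alternative floor tax is the binding amount.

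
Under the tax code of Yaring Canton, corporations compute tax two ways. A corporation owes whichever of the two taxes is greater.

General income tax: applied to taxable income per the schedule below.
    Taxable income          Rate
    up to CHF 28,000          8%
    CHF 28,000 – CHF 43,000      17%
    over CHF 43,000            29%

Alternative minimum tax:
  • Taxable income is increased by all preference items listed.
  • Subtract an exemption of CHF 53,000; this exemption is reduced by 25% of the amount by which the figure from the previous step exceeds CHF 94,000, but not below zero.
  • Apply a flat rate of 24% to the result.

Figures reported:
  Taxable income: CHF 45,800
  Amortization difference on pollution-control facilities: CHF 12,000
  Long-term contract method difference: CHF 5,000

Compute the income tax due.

Alternative minimum tax:
  Adjusted income: CHF 45,800 + CHF 12,000 + CHF 5,000 = CHF 62,800
  Exemption: CHF 62,800 ≤ CHF 94,000, so full CHF 53,000 applies
  Base: CHF 62,800 − CHF 53,000 = CHF 9,800
  CHF 9,800 × 24% = CHF 2,352

General income tax:
  CHF 28,000 × 8% = CHF 2,240
  CHF 15,000 × 17% = CHF 2,550
  CHF 2,800 × 29% = CHF 812
  → CHF 5,602

CHF 5,602 > CHF 2,352, so the general income tax governs.

CHF 5,602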